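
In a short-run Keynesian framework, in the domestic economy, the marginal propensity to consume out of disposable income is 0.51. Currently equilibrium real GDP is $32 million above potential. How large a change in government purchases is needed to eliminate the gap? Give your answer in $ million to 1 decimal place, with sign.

Spending multiplier = 1/(1 − MPC) = 1/(1 − 0.51) = 1/0.49 ≈ 2.041.
Need ΔY = −$32 million, so ΔG = ΔY/k = (−$32 million) × 0.49 ≈ −$15.7 million.
The government should cut government purchases by $15.7 million.

−$15.7 million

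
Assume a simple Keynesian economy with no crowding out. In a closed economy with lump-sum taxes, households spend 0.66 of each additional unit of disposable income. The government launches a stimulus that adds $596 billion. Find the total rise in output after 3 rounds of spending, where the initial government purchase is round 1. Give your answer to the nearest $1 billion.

$1,249 billion

Round 1 adds ΔG = $596 billion; each later round is MPC = 0.66 times the previous.
After 3 rounds: 596 + 393.36 + 259.6176 = ΔG·(1 − c^3)/(1 − c) = 596 × (1 − 0.287496)/0.34 ≈ $1,249 billion.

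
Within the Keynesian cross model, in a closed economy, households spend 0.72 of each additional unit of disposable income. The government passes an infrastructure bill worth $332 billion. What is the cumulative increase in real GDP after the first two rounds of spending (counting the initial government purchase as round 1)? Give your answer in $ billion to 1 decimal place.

$571.0 billion

Round 1 adds ΔG = $332 billion; each later round is MPC = 0.72 times the previous.
After 2 rounds: 332 + 239.04 = ΔG·(1 − c^2)/(1 − c) = 332 × (1 − 0.5184)/0.28 ≈ $571 billion.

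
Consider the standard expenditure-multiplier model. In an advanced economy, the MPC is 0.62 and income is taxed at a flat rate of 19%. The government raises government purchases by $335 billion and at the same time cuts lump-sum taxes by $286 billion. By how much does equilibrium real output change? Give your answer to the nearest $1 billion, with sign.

Expenditure multiplier = 1/(1 − c(1−t)) = 1/(1 − 0.62×0.81) = 1/0.4978 ≈ 2.009.
ΔG contributes k·ΔG = (+$335 billion) / 0.4978 ≈ +$673 billion.
ΔT of −$286 billion changes first-round spending by −c·ΔT = +$177.32 billion, contributing k·(−c·ΔT) = (+$177.32 billion) / 0.4978 ≈ +$356.2 billion.
Net ΔY = k(ΔG − c·ΔT) = (+$512.32 billion) / 0.4978 ≈ +$1,029 billion.

+$1,029 billion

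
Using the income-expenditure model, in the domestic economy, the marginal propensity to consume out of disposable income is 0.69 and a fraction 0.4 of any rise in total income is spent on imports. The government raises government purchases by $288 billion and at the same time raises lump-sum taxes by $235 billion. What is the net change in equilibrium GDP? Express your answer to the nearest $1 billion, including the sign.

Expenditure multiplier = 1/(1 − c + m) = 1/(1 − 0.69 + 0.4) = 1/0.71 ≈ 1.408.
ΔG contributes k·ΔG = (+$288 billion) / 0.71 ≈ +$405.6 billion.
ΔT of +$235 billion changes first-round spending by −c·ΔT = −$162.15 billion, contributing k·(−c·ΔT) = (−$162.15 billion) / 0.71 ≈ −$228.4 billion.
Net ΔY = k(ΔG − c·ΔT) = (+$125.85 billion) / 0.71 ≈ +$177 billion.

+$177 billion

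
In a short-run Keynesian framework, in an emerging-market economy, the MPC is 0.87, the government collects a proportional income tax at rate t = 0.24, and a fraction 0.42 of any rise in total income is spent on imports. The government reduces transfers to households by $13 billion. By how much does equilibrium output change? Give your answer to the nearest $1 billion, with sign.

−$15 billion

The transfer change shifts disposable income by −$13 billion, so first-round consumption changes by c·ΔTR = 0.87 × (−$13 billion) = −$11.31 billion.
Expenditure multiplier = 1/(1 − c(1−t) + m) = 1/(1 − 0.87×0.76 + 0.42) = 1/0.7588 ≈ 1.318.
The transfer multiplier is c × k ≈ 1.147, so ΔY = k × (c·ΔTR) = (−$11.31 billion) / 0.7588 ≈ −$15 billion.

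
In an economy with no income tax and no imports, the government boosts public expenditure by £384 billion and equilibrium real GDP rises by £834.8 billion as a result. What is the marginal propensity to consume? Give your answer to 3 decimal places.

Implied spending multiplier k = ΔY/ΔG = 834.8/384 ≈ 2.174.
Since k = 1/(1 − MPC), MPC = 1 − 1/k = 1 − ΔG/ΔY = 1 − 384/834.8 ≈ 0.540.

0.540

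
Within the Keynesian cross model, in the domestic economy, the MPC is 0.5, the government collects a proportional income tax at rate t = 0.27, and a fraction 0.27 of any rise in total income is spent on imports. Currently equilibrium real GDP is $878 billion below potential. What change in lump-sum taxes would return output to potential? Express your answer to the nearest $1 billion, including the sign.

Spending multiplier = 1/(1 − c(1−t) + m) = 1/(1 − 0.5×0.73 + 0.27) = 1/0.905 ≈ 1.105.
Tax multiplier = −c·k = −0.5/0.905 ≈ −0.552. Need ΔY = +$878 billion, so ΔT = ΔY/(−c·k) = −(+$878 billion) × 0.905 / 0.5 ≈ −$1,589 billion.
The government should cut lump-sum taxes by $1,589 billion.

−$1,589 billion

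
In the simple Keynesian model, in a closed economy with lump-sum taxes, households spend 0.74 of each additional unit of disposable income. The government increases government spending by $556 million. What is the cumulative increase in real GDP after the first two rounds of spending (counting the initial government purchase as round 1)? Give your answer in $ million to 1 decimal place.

Round 1 adds ΔG = $556 million; each later round is MPC = 0.74 times the previous.
After 2 rounds: 556 + 411.44 = ΔG·(1 − c^2)/(1 − c) = 556 × (1 − 0.5476)/0.26 ≈ $967.4 million.

$967.4 million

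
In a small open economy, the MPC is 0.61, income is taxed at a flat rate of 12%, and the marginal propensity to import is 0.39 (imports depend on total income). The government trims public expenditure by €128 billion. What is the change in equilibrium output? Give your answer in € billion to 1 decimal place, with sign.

−€150.0 billion

Spending multiplier = 1/(1 − c(1−t) + m) = 1/(1 − 0.61×0.88 + 0.39) = 1/0.8532 ≈ 1.172.
ΔY = k × ΔG = (−€128 billion) / 0.8532 ≈ −€150 billion.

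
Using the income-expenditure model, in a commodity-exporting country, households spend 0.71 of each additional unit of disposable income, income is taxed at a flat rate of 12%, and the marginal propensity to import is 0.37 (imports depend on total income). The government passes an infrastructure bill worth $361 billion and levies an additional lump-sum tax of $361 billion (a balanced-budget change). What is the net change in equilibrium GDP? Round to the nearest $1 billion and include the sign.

Expenditure multiplier = 1/(1 − c(1−t) + m) = 1/(1 − 0.71×0.88 + 0.37) = 1/0.7452 ≈ 1.342.
ΔG contributes k·ΔG = (+$361 billion) / 0.7452 ≈ +$484.4 billion.
ΔT of +$361 billion changes first-round spending by −c·ΔT = −$256.31 billion, contributing k·(−c·ΔT) = (−$256.31 billion) / 0.7452 ≈ −$343.9 billion.
Net ΔY = k(ΔG − c·ΔT) = (+$104.69 billion) / 0.7452 ≈ +$140 billion.

+$140 billion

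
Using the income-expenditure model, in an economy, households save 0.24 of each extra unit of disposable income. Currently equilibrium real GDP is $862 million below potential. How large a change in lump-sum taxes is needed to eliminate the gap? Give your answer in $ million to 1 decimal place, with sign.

−$272.2 million

MPC = 1 − MPS = 1 − 0.24 = 0.76.
Spending multiplier = 1/(1 − MPC) = 1/(1 − 0.76) = 1/0.24 ≈ 4.167.
Tax multiplier = −c·k = −0.76/0.24 ≈ −3.167. Need ΔY = +$862 million, so ΔT = ΔY/(−c·k) = −(+$862 million) × 0.24 / 0.76 ≈ −$272.2 million.
The government should cut lump-sum taxes by $272.2 million.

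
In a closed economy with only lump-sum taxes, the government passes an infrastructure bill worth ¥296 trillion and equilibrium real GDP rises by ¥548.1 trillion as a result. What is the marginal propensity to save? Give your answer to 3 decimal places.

0.540

Implied spending multiplier k = ΔY/ΔG = 548.1/296 ≈ 1.8517.
Since k = 1/(1 − MPC), MPC = 1 − 1/k = 1 − ΔG/ΔY = 1 − 296/548.1 ≈ 0.460.
MPS = 1 − MPC = 0.540.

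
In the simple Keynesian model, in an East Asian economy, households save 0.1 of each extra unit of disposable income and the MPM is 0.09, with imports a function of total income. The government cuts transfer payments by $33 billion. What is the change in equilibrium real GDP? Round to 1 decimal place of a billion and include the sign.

−$156.3 billion

MPC = 1 − MPS = 1 − 0.1 = 0.9.
The transfer change shifts disposable income by −$33 billion, so first-round consumption changes by c·ΔTR = 0.9 × (−$33 billion) = −$29.7 billion.
Expenditure multiplier = 1/(1 − c + m) = 1/(1 − 0.9 + 0.09) = 1/0.19 ≈ 5.263.
The transfer multiplier is c × k ≈ 4.737, so ΔY = k × (c·ΔTR) = (−$29.7 billion) / 0.19 ≈ −$156.3 billion.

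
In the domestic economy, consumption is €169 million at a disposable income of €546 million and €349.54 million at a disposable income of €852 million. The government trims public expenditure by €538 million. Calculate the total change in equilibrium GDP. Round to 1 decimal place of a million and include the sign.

MPC = ΔC/ΔYd = (349.54 − 169)/(852 − 546) = 180.54/306 = 0.59.
Government-spending multiplier = 1/(1 − MPC) = 1/(1 − 0.59) = 1/0.41 ≈ 2.439.
ΔY = k × ΔG = (−€538 million) / 0.41 ≈ −€1,312.2 million.

−€1,312.2 million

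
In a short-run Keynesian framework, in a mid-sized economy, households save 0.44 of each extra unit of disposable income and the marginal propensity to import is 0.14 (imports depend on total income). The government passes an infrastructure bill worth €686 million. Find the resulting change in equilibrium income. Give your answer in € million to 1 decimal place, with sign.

MPC = 1 − MPS = 1 − 0.44 = 0.56.
Spending multiplier = 1/(1 − c + m) = 1/(1 − 0.56 + 0.14) = 1/0.58 ≈ 1.724.
ΔY = k × ΔG = (+€686 million) / 0.58 ≈ +€1,182.8 million.

+€1,182.8 million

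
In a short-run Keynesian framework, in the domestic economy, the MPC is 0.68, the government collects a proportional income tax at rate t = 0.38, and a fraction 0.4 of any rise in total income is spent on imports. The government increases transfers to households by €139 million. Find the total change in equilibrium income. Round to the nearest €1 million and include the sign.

The transfer change shifts disposable income by +€139 million, so first-round consumption changes by c·ΔTR = 0.68 × (+€139 million) = +€94.52 million.
Expenditure multiplier = 1/(1 − c(1−t) + m) = 1/(1 − 0.68×0.62 + 0.4) = 1/0.9784 ≈ 1.022.
The transfer multiplier is c × k ≈ 0.695, so ΔY = k × (c·ΔTR) = (+€94.52 million) / 0.9784 ≈ +€97 million.

+€97 million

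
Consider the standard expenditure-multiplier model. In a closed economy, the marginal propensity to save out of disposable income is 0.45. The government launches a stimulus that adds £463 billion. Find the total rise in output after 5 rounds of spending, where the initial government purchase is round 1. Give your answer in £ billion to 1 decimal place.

MPC = 1 − MPS = 1 − 0.45 = 0.55.
Round 1 adds ΔG = £463 billion; each later round is MPC = 0.55 times the previous.
After 5 rounds: 463 + 254.65 + 140.0575 + 77.031625 + 42.36739375 = ΔG·(1 − c^5)/(1 − c) = 463 × (1 − 0.0503284375)/0.45 ≈ £977.1 billion.

£977.1 billion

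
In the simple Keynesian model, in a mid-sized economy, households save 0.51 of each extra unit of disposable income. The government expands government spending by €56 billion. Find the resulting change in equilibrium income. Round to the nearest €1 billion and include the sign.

+€110 billion

MPC = 1 − MPS = 1 − 0.51 = 0.49.
Government-spending multiplier = 1/(1 − MPC) = 1/(1 − 0.49) = 1/0.51 ≈ 1.961.
ΔY = k × ΔG = (+€56 billion) / 0.51 ≈ +€110 billion.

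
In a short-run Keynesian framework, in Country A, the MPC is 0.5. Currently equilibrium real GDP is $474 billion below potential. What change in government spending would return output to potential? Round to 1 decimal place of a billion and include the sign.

Spending multiplier = 1/(1 − MPC) = 1/(1 − 0.5) = 1/0.5 = 2.
Need ΔY = +$474 billion, so ΔG = ΔY/k = (+$474 billion) × 0.5 = +$237 billion.
The government should increase government spending by $237 billion.

+$237.0 billion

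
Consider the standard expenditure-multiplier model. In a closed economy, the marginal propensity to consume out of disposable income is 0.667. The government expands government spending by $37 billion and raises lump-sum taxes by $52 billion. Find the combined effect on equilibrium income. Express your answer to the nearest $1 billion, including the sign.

+$7 billion

Expenditure multiplier = 1/(1 − MPC) = 1/(1 − 0.667) = 1/0.333 ≈ 3.003.
ΔG contributes k·ΔG = (+$37 billion) / 0.333 ≈ +$111.1 billion.
ΔT of +$52 billion changes first-round spending by −c·ΔT = −$34.684 billion, contributing k·(−c·ΔT) = (−$34.684 billion) / 0.333 ≈ −$104.2 billion.
Net ΔY = k(ΔG − c·ΔT) = (+$2.316 billion) / 0.333 ≈ +$7 billion.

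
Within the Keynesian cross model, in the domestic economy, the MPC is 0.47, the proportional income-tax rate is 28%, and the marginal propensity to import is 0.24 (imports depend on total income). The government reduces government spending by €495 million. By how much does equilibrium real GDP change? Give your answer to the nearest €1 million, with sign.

Expenditure multiplier = 1/(1 − c(1−t) + m) = 1/(1 − 0.47×0.72 + 0.24) = 1/0.9016 ≈ 1.109.
ΔY = k × ΔG = (−€495 million) / 0.9016 ≈ −€549 million.

−€549 million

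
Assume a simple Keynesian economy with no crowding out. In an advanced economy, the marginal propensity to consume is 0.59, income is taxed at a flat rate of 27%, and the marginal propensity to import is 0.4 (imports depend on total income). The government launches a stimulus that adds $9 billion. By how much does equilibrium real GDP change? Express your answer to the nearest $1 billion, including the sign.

Expenditure multiplier = 1/(1 − c(1−t) + m) = 1/(1 − 0.59×0.73 + 0.4) = 1/0.9693 ≈ 1.032.
ΔY = k × ΔG = (+$9 billion) / 0.9693 ≈ +$9 billion.

+$9 billion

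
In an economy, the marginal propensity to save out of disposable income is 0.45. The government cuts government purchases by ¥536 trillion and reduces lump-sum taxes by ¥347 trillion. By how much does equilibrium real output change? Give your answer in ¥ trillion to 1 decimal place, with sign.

−¥767.0 trillion

MPC = 1 − MPS = 1 − 0.45 = 0.55.
Expenditure multiplier = 1/(1 − MPC) = 1/(1 − 0.55) = 1/0.45 ≈ 2.222.
ΔG contributes k·ΔG = (−¥536 trillion) / 0.45 ≈ −¥1,191.1 trillion.
ΔT of −¥347 trillion changes first-round spending by −c·ΔT = +¥190.85 trillion, contributing k·(−c·ΔT) = (+¥190.85 trillion) / 0.45 ≈ +¥424.1 trillion.
Net ΔY = k(ΔG − c·ΔT) = (−¥345.15 trillion) / 0.45 = −¥767 trillion.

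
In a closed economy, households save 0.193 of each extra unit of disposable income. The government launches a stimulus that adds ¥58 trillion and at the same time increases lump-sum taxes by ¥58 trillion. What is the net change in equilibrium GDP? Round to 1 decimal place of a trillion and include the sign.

MPC = 1 − MPS = 1 − 0.193 = 0.807.
Expenditure multiplier = 1/(1 − MPC) = 1/(1 − 0.807) = 1/0.193 ≈ 5.181.
ΔG contributes k·ΔG = (+¥58 trillion) / 0.193 ≈ +¥300.5 trillion.
ΔT of +¥58 trillion changes first-round spending by −c·ΔT = −¥46.806 trillion, contributing k·(−c·ΔT) = (−¥46.806 trillion) / 0.193 ≈ −¥242.5 trillion.
With ΔG = ΔT and no other leakages, the balanced-budget multiplier is 1, so ΔY = ΔG = +¥58 trillion.

+¥58.0 trillion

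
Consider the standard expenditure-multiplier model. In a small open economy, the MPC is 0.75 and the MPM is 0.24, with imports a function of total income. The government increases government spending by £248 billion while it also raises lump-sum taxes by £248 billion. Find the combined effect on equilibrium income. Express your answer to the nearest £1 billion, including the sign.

+£127 billion

Expenditure multiplier = 1/(1 − c + m) = 1/(1 − 0.75 + 0.24) = 1/0.49 ≈ 2.041.
ΔG contributes k·ΔG = (+£248 billion) / 0.49 ≈ +£506.1 billion.
ΔT of +£248 billion changes first-round spending by −c·ΔT = −£186 billion, contributing k·(−c·ΔT) = (−£186 billion) / 0.49 ≈ −£379.6 billion.
Net ΔY = k(ΔG − c·ΔT) = (+£62 billion) / 0.49 ≈ +£127 billion.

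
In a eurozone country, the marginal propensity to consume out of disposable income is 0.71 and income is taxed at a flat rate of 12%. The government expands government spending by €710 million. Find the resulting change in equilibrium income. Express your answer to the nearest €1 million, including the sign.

Government-spending multiplier = 1/(1 − c(1−t)) = 1/(1 − 0.71×0.88) = 1/0.3752 ≈ 2.665.
ΔY = k × ΔG = (+€710 million) / 0.3752 ≈ +€1,892 million.

+€1,892 million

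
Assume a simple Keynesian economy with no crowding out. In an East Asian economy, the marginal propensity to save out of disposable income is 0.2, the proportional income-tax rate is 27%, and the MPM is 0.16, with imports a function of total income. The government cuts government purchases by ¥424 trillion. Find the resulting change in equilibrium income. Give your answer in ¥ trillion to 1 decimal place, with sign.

MPC = 1 − MPS = 1 − 0.2 = 0.8.
Expenditure multiplier = 1/(1 − c(1−t) + m) = 1/(1 − 0.8×0.73 + 0.16) = 1/0.576 ≈ 1.736.
ΔY = k × ΔG = (−¥424 trillion) / 0.576 ≈ −¥736.1 trillion.

−¥736.1 trillion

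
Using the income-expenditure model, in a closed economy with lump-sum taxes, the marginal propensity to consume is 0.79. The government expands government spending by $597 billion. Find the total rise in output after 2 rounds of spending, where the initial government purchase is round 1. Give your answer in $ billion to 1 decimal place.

Round 1 adds ΔG = $597 billion; each later round is MPC = 0.79 times the previous.
After 2 rounds: 597 + 471.63 = ΔG·(1 − c^2)/(1 − c) = 597 × (1 − 0.6241)/0.21 ≈ $1,068.6 billion.

$1,068.6 billion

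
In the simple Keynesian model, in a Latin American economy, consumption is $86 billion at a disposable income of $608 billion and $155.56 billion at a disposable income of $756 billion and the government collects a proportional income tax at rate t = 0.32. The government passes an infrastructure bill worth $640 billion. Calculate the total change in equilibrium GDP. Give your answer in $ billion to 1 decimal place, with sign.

+$940.6 billion

MPC = ΔC/ΔYd = (155.56 − 86)/(756 − 608) = 69.56/148 = 0.47.
Spending multiplier = 1/(1 − c(1−t)) = 1/(1 − 0.47×0.68) = 1/0.6804 ≈ 1.47.
ΔY = k × ΔG = (+$640 billion) / 0.6804 ≈ +$940.6 billion.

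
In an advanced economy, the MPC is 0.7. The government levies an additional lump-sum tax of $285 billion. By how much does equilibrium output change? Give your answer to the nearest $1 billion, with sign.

−$665 billion

A lump-sum tax change of +$285 billion shifts disposable income by −$285 billion; first-round consumption changes by −c × ΔT = −0.7 × (+$285 billion) = −$199.5 billion.
Expenditure multiplier = 1/(1 − MPC) = 1/(1 − 0.7) = 1/0.3 ≈ 3.333.
The tax multiplier is −c × k ≈ −2.333, so ΔY = k × (−c·ΔT) = (−$199.5 billion) / 0.3 = −$665 billion.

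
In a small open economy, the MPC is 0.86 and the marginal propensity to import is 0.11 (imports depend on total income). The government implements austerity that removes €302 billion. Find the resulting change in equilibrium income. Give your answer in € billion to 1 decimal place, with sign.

Expenditure multiplier = 1/(1 − c + m) = 1/(1 − 0.86 + 0.11) = 1/0.25 = 4.
ΔY = k × ΔG = (−€302 billion) / 0.25 = −€1,208 billion.

−€1,208.0 billion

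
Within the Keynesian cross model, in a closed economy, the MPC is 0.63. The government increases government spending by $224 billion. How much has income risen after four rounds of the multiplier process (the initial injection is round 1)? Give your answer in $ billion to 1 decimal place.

$510.0 billion

Round 1 adds ΔG = $224 billion; each later round is MPC = 0.63 times the previous.
After 4 rounds: 224 + 141.12 + 88.9056 + 56.010528 = ΔG·(1 − c^4)/(1 − c) = 224 × (1 − 0.15752961)/0.37 ≈ $510 billion.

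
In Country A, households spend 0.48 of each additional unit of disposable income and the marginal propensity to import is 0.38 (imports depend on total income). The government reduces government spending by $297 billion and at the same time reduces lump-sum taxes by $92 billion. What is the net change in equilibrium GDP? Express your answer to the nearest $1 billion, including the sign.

Expenditure multiplier = 1/(1 − c + m) = 1/(1 − 0.48 + 0.38) = 1/0.9 ≈ 1.111.
ΔG contributes k·ΔG = (−$297 billion) / 0.9 = −$330 billion.
ΔT of −$92 billion changes first-round spending by −c·ΔT = +$44.16 billion, contributing k·(−c·ΔT) = (+$44.16 billion) / 0.9 ≈ +$49.1 billion.
Net ΔY = k(ΔG − c·ΔT) = (−$252.84 billion) / 0.9 ≈ −$281 billion.

−$281 billion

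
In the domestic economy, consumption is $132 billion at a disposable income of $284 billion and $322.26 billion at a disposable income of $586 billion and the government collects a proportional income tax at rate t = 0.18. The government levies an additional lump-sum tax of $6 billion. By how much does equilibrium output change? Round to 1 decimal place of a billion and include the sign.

MPC = ΔC/ΔYd = (322.26 − 132)/(586 − 284) = 190.26/302 = 0.63.
A lump-sum tax change of +$6 billion shifts disposable income by −$6 billion; first-round consumption changes by −c × ΔT = −0.63 × (+$6 billion) = −$3.78 billion.
Expenditure multiplier = 1/(1 − c(1−t)) = 1/(1 − 0.63×0.82) = 1/0.4834 ≈ 2.069.
The tax multiplier is −c × k ≈ −1.303, so ΔY = k × (−c·ΔT) = (−$3.78 billion) / 0.4834 ≈ −$7.8 billion.

−$7.8 billion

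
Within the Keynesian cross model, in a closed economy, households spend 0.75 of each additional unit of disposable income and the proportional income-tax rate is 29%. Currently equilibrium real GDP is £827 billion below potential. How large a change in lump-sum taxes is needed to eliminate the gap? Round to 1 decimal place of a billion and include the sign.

−£515.5 billion

Spending multiplier = 1/(1 − c(1−t)) = 1/(1 − 0.75×0.71) = 1/0.4675 ≈ 2.139.
Tax multiplier = −c·k = −0.75/0.4675 ≈ −1.604. Need ΔY = +£827 billion, so ΔT = ΔY/(−c·k) = −(+£827 billion) × 0.4675 / 0.75 ≈ −£515.5 billion.
The government should cut lump-sum taxes by £515.5 billion.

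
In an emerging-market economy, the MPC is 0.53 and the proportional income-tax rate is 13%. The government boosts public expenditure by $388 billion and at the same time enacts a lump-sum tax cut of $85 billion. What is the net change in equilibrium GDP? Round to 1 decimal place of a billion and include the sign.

Expenditure multiplier = 1/(1 − c(1−t)) = 1/(1 − 0.53×0.87) = 1/0.5389 ≈ 1.856.
ΔG contributes k·ΔG = (+$388 billion) / 0.5389 ≈ +$720 billion.
ΔT of −$85 billion changes first-round spending by −c·ΔT = +$45.05 billion, contributing k·(−c·ΔT) = (+$45.05 billion) / 0.5389 ≈ +$83.6 billion.
Net ΔY = k(ΔG − c·ΔT) = (+$433.05 billion) / 0.5389 ≈ +$803.6 billion.

+$803.6 billion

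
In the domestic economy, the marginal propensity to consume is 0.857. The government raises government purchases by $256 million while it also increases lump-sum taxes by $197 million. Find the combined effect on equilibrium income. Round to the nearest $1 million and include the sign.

Expenditure multiplier = 1/(1 − MPC) = 1/(1 − 0.857) = 1/0.143 ≈ 6.993.
ΔG contributes k·ΔG = (+$256 million) / 0.143 ≈ +$1,790.2 million.
ΔT of +$197 million changes first-round spending by −c·ΔT = −$168.829 million, contributing k·(−c·ΔT) = (−$168.829 million) / 0.143 ≈ −$1,180.6 million.
Net ΔY = k(ΔG − c·ΔT) = (+$87.171 million) / 0.143 ≈ +$610 million.

+$610 million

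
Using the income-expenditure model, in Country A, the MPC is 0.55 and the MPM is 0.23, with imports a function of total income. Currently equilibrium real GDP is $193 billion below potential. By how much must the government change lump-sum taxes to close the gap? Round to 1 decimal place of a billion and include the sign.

−$238.6 billion

Spending multiplier = 1/(1 − c + m) = 1/(1 − 0.55 + 0.23) = 1/0.68 ≈ 1.471.
Tax multiplier = −c·k = −0.55/0.68 ≈ −0.809. Need ΔY = +$193 billion, so ΔT = ΔY/(−c·k) = −(+$193 billion) × 0.68 / 0.55 ≈ −$238.6 billion.
The government should cut lump-sum taxes by $238.6 billion.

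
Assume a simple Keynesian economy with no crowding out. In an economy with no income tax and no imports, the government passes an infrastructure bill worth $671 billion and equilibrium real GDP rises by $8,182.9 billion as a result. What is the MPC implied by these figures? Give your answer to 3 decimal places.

0.918

Implied spending multiplier k = ΔY/ΔG = 8,182.9/671 ≈ 12.1951.
Since k = 1/(1 − MPC), MPC = 1 − 1/k = 1 − ΔG/ΔY = 1 − 671/8,182.9 ≈ 0.918.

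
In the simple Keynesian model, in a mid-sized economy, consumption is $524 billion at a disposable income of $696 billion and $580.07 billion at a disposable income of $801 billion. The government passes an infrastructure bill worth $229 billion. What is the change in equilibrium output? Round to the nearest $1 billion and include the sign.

+$491 billion

MPC = ΔC/ΔYd = (580.07 − 524)/(801 − 696) = 56.07/105 = 0.534.
Government-spending multiplier = 1/(1 − MPC) = 1/(1 − 0.534) = 1/0.466 ≈ 2.146.
ΔY = k × ΔG = (+$229 billion) / 0.466 ≈ +$491 billion.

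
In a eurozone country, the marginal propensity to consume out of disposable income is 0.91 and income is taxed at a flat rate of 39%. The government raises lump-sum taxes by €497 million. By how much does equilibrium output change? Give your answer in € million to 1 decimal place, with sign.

−€1,016.6 million

A lump-sum tax change of +€497 million shifts disposable income by −€497 million; first-round consumption changes by −c × ΔT = −0.91 × (+€497 million) = −€452.27 million.
Expenditure multiplier = 1/(1 − c(1−t)) = 1/(1 − 0.91×0.61) = 1/0.4449 ≈ 2.248.
The tax multiplier is −c × k ≈ −2.045, so ΔY = k × (−c·ΔT) = (−€452.27 million) / 0.4449 ≈ −€1,016.6 million.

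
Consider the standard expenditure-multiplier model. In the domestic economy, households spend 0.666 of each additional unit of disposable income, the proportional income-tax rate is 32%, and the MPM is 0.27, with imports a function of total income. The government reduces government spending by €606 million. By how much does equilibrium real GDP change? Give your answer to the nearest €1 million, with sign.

Government-spending multiplier = 1/(1 − c(1−t) + m) = 1/(1 − 0.666×0.68 + 0.27) = 1/0.81712 ≈ 1.224.
ΔY = k × ΔG = (−€606 million) / 0.81712 ≈ −€742 million.

−€742 million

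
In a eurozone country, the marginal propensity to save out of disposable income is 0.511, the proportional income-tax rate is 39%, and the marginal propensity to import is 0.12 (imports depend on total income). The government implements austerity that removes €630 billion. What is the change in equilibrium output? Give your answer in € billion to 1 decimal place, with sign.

MPC = 1 − MPS = 1 − 0.511 = 0.489.
Government-spending multiplier = 1/(1 − c(1−t) + m) = 1/(1 − 0.489×0.61 + 0.12) = 1/0.82171 ≈ 1.217.
ΔY = k × ΔG = (−€630 billion) / 0.82171 ≈ −€766.7 billion.

−€766.7 billion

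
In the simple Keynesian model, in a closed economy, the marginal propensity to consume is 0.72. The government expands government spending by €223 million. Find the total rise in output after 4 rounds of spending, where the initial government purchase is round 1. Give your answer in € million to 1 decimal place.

€582.4 million

Round 1 adds ΔG = €223 million; each later round is MPC = 0.72 times the previous.
After 4 rounds: 223 + 160.56 + 115.6032 + 83.234304 = ΔG·(1 − c^4)/(1 − c) = 223 × (1 − 0.26873856)/0.28 ≈ €582.4 million.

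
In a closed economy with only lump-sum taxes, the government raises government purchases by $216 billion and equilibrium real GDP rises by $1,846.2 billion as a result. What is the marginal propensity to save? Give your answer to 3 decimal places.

0.117

Implied spending multiplier k = ΔY/ΔG = 1,846.2/216 ≈ 8.5472.
Since k = 1/(1 − MPC), MPC = 1 − 1/k = 1 − ΔG/ΔY = 1 − 216/1,846.2 ≈ 0.883.
MPS = 1 − MPC = 0.117.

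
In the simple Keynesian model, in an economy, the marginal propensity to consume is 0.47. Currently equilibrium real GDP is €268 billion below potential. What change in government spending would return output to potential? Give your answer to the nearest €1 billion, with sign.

+€142 billion

Spending multiplier = 1/(1 − MPC) = 1/(1 − 0.47) = 1/0.53 ≈ 1.887.
Need ΔY = +€268 billion, so ΔG = ΔY/k = (+€268 billion) × 0.53 ≈ +€142 billion.
The government should increase government spending by €142 billion.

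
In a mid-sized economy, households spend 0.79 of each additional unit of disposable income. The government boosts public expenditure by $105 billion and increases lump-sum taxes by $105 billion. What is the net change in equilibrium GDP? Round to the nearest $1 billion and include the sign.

+$105 billion

Expenditure multiplier = 1/(1 − MPC) = 1/(1 − 0.79) = 1/0.21 ≈ 4.762.
ΔG contributes k·ΔG = (+$105 billion) / 0.21 = +$500 billion.
ΔT of +$105 billion changes first-round spending by −c·ΔT = −$82.95 billion, contributing k·(−c·ΔT) = (−$82.95 billion) / 0.21 = −$395 billion.
With ΔG = ΔT and no other leakages, the balanced-budget multiplier is 1, so ΔY = ΔG = +$105 billion.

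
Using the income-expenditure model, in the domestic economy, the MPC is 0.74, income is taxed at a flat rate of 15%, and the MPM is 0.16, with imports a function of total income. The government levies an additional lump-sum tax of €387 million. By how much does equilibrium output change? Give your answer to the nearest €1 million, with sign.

A lump-sum tax change of +€387 million shifts disposable income by −€387 million; first-round consumption changes by −c × ΔT = −0.74 × (+€387 million) = −€286.38 million.
Expenditure multiplier = 1/(1 − c(1−t) + m) = 1/(1 − 0.74×0.85 + 0.16) = 1/0.531 ≈ 1.883.
The tax multiplier is −c × k ≈ −1.394, so ΔY = k × (−c·ΔT) = (−€286.38 million) / 0.531 ≈ −€539 million.

−€539 million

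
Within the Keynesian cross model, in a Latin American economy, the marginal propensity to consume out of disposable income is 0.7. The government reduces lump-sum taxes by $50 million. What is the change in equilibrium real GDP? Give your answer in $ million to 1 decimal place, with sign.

A lump-sum tax change of −$50 million shifts disposable income by +$50 million; first-round consumption changes by −c × ΔT = −0.7 × (−$50 million) = +$35 million.
Expenditure multiplier = 1/(1 − MPC) = 1/(1 − 0.7) = 1/0.3 ≈ 3.333.
The tax multiplier is −c × k ≈ −2.333, so ΔY = k × (−c·ΔT) = (+$35 million) / 0.3 ≈ +$116.7 million.

+$116.7 million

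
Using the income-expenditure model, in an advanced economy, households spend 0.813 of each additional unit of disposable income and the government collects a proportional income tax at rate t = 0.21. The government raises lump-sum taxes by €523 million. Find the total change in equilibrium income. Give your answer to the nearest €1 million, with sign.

−€1,189 million

A lump-sum tax change of +€523 million shifts disposable income by −€523 million; first-round consumption changes by −c × ΔT = −0.813 × (+€523 million) = −€425.199 million.
Expenditure multiplier = 1/(1 − c(1−t)) = 1/(1 − 0.813×0.79) = 1/0.35773 ≈ 2.795.
The tax multiplier is −c × k ≈ −2.273, so ΔY = k × (−c·ΔT) = (−€425.199 million) / 0.35773 ≈ −€1,189 million.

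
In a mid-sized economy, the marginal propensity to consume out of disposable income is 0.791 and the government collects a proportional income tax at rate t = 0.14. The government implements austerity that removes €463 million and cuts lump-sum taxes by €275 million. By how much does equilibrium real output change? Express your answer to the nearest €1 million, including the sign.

Expenditure multiplier = 1/(1 − c(1−t)) = 1/(1 − 0.791×0.86) = 1/0.31974 ≈ 3.128.
ΔG contributes k·ΔG = (−€463 million) / 0.31974 ≈ −€1,448.1 million.
ΔT of −€275 million changes first-round spending by −c·ΔT = +€217.525 million, contributing k·(−c·ΔT) = (+€217.525 million) / 0.31974 ≈ +€680.3 million.
Net ΔY = k(ΔG − c·ΔT) = (−€245.475 million) / 0.31974 ≈ −€768 million.

−€768 million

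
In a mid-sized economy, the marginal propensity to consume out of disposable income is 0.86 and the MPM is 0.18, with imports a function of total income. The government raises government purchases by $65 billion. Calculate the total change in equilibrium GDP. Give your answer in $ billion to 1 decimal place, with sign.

Government-spending multiplier = 1/(1 − c + m) = 1/(1 − 0.86 + 0.18) = 1/0.32 = 3.125.
ΔY = k × ΔG = (+$65 billion) / 0.32 ≈ +$203.1 billion.

+$203.1 billion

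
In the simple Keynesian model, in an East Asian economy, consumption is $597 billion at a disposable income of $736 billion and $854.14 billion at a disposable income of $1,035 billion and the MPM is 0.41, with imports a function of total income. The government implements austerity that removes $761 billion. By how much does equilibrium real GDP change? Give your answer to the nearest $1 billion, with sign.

−$1,384 billion

MPC = ΔC/ΔYd = (854.14 − 597)/(1,035 − 736) = 257.14/299 = 0.86.
Expenditure multiplier = 1/(1 − c + m) = 1/(1 − 0.86 + 0.41) = 1/0.55 ≈ 1.818.
ΔY = k × ΔG = (−$761 billion) / 0.55 ≈ −$1,384 billion.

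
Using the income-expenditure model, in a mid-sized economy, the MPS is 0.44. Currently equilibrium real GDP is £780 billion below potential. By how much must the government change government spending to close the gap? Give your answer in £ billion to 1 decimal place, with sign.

MPC = 1 − MPS = 1 − 0.44 = 0.56.
Spending multiplier = 1/(1 − MPC) = 1/(1 − 0.56) = 1/0.44 ≈ 2.273.
Need ΔY = +£780 billion, so ΔG = ΔY/k = (+£780 billion) × 0.44 = +£343.2 billion.
The government should increase government spending by £343.2 billion.

+£343.2 billion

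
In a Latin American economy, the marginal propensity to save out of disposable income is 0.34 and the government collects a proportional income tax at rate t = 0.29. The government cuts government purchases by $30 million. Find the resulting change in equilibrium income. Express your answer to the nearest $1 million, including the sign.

MPC = 1 − MPS = 1 − 0.34 = 0.66.
Spending multiplier = 1/(1 − c(1−t)) = 1/(1 − 0.66×0.71) = 1/0.5314 ≈ 1.882.
ΔY = k × ΔG = (−$30 million) / 0.5314 ≈ −$56 million.

−$56 million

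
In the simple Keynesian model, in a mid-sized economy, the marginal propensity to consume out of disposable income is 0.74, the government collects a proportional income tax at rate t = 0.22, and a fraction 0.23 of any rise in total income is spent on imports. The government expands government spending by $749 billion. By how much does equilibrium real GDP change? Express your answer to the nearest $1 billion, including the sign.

Spending multiplier = 1/(1 − c(1−t) + m) = 1/(1 − 0.74×0.78 + 0.23) = 1/0.6528 ≈ 1.532.
ΔY = k × ΔG = (+$749 billion) / 0.6528 ≈ +$1,147 billion.

+$1,147 billion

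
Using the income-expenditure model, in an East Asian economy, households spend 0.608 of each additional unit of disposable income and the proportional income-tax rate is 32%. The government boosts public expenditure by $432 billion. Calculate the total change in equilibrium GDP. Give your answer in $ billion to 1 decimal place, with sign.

Spending multiplier = 1/(1 − c(1−t)) = 1/(1 − 0.608×0.68) = 1/0.58656 ≈ 1.705.
ΔY = k × ΔG = (+$432 billion) / 0.58656 ≈ +$736.5 billion.

+$736.5 billion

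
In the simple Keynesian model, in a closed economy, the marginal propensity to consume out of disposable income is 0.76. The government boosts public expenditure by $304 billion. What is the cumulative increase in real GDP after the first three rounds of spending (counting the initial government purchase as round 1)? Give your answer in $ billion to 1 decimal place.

$710.6 billion

Round 1 adds ΔG = $304 billion; each later round is MPC = 0.76 times the previous.
After 3 rounds: 304 + 231.04 + 175.5904 = ΔG·(1 − c^3)/(1 − c) = 304 × (1 − 0.438976)/0.24 ≈ $710.6 billion.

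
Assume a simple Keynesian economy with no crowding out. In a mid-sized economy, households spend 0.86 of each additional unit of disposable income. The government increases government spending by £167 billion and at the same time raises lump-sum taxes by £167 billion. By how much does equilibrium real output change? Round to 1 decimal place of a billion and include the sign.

Expenditure multiplier = 1/(1 − MPC) = 1/(1 − 0.86) = 1/0.14 ≈ 7.143.
ΔG contributes k·ΔG = (+£167 billion) / 0.14 ≈ +£1,192.9 billion.
ΔT of +£167 billion changes first-round spending by −c·ΔT = −£143.62 billion, contributing k·(−c·ΔT) = (−£143.62 billion) / 0.14 ≈ −£1,025.9 billion.
With ΔG = ΔT and no other leakages, the balanced-budget multiplier is 1, so ΔY = ΔG = +£167 billion.

+£167.0 billion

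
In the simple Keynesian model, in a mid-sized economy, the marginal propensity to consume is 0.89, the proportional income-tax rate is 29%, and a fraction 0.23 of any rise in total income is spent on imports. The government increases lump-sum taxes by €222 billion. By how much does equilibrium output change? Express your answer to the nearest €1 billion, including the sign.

A lump-sum tax change of +€222 billion shifts disposable income by −€222 billion; first-round consumption changes by −c × ΔT = −0.89 × (+€222 billion) = −€197.58 billion.
Expenditure multiplier = 1/(1 − c(1−t) + m) = 1/(1 − 0.89×0.71 + 0.23) = 1/0.5981 ≈ 1.672.
The tax multiplier is −c × k ≈ −1.488, so ΔY = k × (−c·ΔT) = (−€197.58 billion) / 0.5981 ≈ −€330 billion.

−€330 billion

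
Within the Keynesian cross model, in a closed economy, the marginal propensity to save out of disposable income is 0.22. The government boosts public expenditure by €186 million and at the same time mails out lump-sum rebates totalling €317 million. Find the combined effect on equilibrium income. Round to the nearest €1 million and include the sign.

+€1,969 million

MPC = 1 − MPS = 1 − 0.22 = 0.78.
Expenditure multiplier = 1/(1 − MPC) = 1/(1 − 0.78) = 1/0.22 ≈ 4.545.
ΔG contributes k·ΔG = (+€186 million) / 0.22 ≈ +€845.5 million.
ΔT of −€317 million changes first-round spending by −c·ΔT = +€247.26 million, contributing k·(−c·ΔT) = (+€247.26 million) / 0.22 ≈ +€1,123.9 million.
Net ΔY = k(ΔG − c·ΔT) = (+€433.26 million) / 0.22 ≈ +€1,969 million.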